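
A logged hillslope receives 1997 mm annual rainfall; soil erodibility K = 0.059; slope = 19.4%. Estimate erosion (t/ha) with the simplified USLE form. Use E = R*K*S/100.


Formula: E = R * K * S / 100  (simplified USLE)
R * K = 1997 * 0.059 = 117.823
E = 117.823 * 19.4 / 100 = 22.86 t/ha

22.86


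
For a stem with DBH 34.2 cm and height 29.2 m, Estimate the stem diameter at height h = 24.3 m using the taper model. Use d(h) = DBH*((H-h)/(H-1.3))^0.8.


Taper: d(h) = DBH * ((H - h) / (H - 1.3))^0.8
Numerator = H - h = 29.2 - 24.3 = 4.9 m
Denominator = H - 1.3 = 29.2 - 1.3 = 27.9 m
Ratio = 4.9 / 27.9 = 0.17563
d = 34.2 * 0.17563^0.8 = 8.5 cm

8.5


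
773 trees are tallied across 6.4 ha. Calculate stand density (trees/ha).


Formula: Stand Density = N_trees / Area_ha
Density = 773 trees / 6.4 ha
Density = 121 trees/ha

121


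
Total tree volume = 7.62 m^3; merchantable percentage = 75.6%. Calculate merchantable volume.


Formula: MV = V_total * (merchantable_pct / 100)
Merchantable fraction = 75.6% / 100 = 0.756
MV = 7.62 m^3 * 0.756 = 5.761 m^3

5.761


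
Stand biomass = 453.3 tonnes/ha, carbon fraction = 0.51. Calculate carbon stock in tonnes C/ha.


Formula: Carbon Stock = Biomass * Carbon Fraction
C = 453.3 t/ha * 0.51
C = 231.2 t C/ha

231.2


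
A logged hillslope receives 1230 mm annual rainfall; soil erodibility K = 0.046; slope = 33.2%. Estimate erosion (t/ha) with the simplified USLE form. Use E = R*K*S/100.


Formula: E = R * K * S / 100  (simplified USLE)
R * K = 1230 * 0.046 = 56.58
E = 56.58 * 33.2 / 100 = 18.78 t/ha

18.78


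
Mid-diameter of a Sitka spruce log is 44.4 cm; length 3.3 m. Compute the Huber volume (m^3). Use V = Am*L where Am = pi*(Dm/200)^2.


Huber: V = Am * L,  Am = pi*(Dm/200)^2
Am = pi*(44.4/200)^2 = 0.15483 m^2
V = 0.15483*3.3 = 0.5109 m^3

0.5109


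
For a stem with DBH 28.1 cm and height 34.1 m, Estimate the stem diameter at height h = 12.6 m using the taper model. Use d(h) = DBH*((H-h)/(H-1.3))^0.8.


Taper: d(h) = DBH * ((H - h) / (H - 1.3))^0.8
Numerator = H - h = 34.1 - 12.6 = 21.5 m
Denominator = H - 1.3 = 34.1 - 1.3 = 32.8 m
Ratio = 21.5 / 32.8 = 0.65549
d = 28.1 * 0.65549^0.8 = 20.0 cm

20.0


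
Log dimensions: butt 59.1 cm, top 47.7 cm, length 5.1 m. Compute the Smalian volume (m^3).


Smalian: V = (A1 + A2)/2 * L,  A = pi*(D/200)^2
A1 = pi*(59.1/200)^2 = 0.274325 m^2
A2 = pi*(47.7/200)^2 = 0.178701 m^2
V = (0.274325+0.178701)/2*5.1 = 1.1552 m^3

1.1552


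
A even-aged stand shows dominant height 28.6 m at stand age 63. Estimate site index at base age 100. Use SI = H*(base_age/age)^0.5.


Formula: SI = H_dom * (base_age / age)^0.5
Age ratio = 100 / 63 = 1.5873
sqrt(age_ratio) = 1.25988
SI = 28.6 * 1.25988 = 36.0 m

36.0


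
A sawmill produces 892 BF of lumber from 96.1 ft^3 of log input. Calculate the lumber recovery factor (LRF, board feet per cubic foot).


Formula: LRF = Lumber Output (BF) / Log Input (ft^3)
LRF = 892 BF / 96.1 ft^3
LRF = 9.28 BF/ft^3

9.28


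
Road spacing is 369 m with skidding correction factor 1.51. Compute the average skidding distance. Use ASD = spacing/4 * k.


Formula: ASD = (spacing / 4) * correction
Uncorrected distance = spacing / 4 = 369 / 4 = 92.25 m
ASD = 92.25 * 1.51 = 139 m

139


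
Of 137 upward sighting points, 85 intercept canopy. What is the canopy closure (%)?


Formula: Canopy closure = covered points / total points * 100
Closure = 85 / 137 * 100
Closure = 0.6204 * 100 = 62.0%

62.0


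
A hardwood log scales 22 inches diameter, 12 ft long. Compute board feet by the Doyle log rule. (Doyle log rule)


Doyle: BF = (D - 4)^2 * L / 16
Adjusted diameter = 22 - 4 = 18 in
(D-4)^2 = 18^2 = 324
BF = 324 * 12 / 16 = 243 BF

243


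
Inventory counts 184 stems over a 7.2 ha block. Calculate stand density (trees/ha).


Formula: Stand Density = N_trees / Area_ha
Density = 184 trees / 7.2 ha
Density = 26 trees/ha

26


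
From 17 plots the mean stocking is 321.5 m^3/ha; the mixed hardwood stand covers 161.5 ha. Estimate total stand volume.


Formula: Total Volume = Mean Volume per ha * Total Area
Total Volume = 321.5 m^3/ha * 161.5 ha
Total Volume = 51922 m^3

51922


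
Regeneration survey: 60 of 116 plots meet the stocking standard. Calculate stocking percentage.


Formula: Stocking % = stocked plots / total plots * 100
Stocking = 60 / 116 * 100
Stocking = 0.5172 * 100 = 51.7%

51.7


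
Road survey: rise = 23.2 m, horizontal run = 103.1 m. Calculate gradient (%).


Formula: Gradient = rise / run * 100
Gradient = 23.2 / 103.1 * 100 = 22.5%

22.5


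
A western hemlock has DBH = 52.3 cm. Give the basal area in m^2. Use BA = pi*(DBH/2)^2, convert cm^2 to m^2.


Formula: BA = pi * (DBH/2)^2 / 10000  (cm^2 to m^2)
Radius = DBH/2 = 52.3/2 = 26.15 cm
BA = pi * 26.15^2 / 10000
   = 2148.2917 cm^2 / 10000
   = 0.2148 m^2

0.2148


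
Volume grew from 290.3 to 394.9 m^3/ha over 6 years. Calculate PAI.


Formula: PAI = (V_T2 - V_T1) / (T2 - T1)
Volume increment = 394.9 - 290.3 = 104.6 m^3/ha
PAI = 104.6 / 6 = 17.43 m^3/ha/year

17.43


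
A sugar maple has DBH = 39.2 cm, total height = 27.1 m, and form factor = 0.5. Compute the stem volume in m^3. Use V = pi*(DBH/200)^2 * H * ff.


Formula: V = pi * (DBH/200)^2 * H * ff
Radius = DBH/200 = 39.2/200 = 0.196 m
Radius^2 = 0.196^2 = 0.038416 m^2
V = pi * 0.038416 * 27.1 * 0.5
V = 1.635 m^3

1.635


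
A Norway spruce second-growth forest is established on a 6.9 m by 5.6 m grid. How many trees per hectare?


Formula: TPH = 10000 m^2/ha / (spacing_x * spacing_y)
Area per tree = 6.9 m * 5.6 m = 38.64 m^2
TPH = 10000 / 38.64 = 259 trees/ha

259


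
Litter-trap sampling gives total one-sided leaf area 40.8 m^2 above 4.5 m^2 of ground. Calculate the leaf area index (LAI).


Formula: LAI = total leaf area / ground area  (dimensionless)
LAI = 40.8 m^2 / 4.5 m^2
LAI = 9.07

9.07


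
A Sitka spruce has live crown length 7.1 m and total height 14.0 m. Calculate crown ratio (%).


Formula: Crown Ratio = (Crown Length / Total Height) * 100
CR = (7.1 m / 14.0 m) * 100
CR = 0.5071 * 100 = 50.7%

50.7


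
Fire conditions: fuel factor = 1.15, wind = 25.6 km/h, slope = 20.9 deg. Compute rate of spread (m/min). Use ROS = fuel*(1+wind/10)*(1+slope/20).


Formula: ROS = fuel * (1 + wind/10) * (1 + slope/20)
Wind factor = 1 + 25.6/10 = 3.56
Slope factor = 1 + 20.9/20 = 2.045
ROS = 1.15 * 3.56 * 2.045 = 8.37 m/min

8.37


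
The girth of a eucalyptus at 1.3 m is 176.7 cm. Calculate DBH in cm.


Formula: DBH = C / pi
DBH = 176.7 / pi
pi = 3.14159...
DBH = 56.2 cm

56.2


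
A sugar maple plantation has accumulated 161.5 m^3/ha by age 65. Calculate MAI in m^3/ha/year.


Formula: MAI = Total Volume / Stand Age
MAI = 161.5 m^3/ha / 65 years
MAI = 2.48 m^3/ha/year

2.48


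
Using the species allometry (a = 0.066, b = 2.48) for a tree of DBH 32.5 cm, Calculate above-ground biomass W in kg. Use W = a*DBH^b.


Formula: W = a * DBH^b  (allometric power law)
DBH^b = 32.5^2.48 = 5616.5643
W = 0.066 * 5616.5643 = 370.7 kg

370.7


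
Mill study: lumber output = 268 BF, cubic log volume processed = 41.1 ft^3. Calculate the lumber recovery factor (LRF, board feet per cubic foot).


Formula: LRF = Lumber Output (BF) / Log Input (ft^3)
LRF = 268 BF / 41.1 ft^3
LRF = 6.52 BF/ft^3

6.52


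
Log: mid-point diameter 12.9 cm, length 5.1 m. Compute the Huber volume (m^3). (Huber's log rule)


Huber: V = Am * L,  Am = pi*(Dm/200)^2
Am = pi*(12.9/200)^2 = 0.01307 m^2
V = 0.01307*5.1 = 0.0667 m^3

0.0667


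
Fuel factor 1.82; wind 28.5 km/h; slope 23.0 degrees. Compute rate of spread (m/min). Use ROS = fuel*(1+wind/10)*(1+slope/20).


Formula: ROS = fuel * (1 + wind/10) * (1 + slope/20)
Wind factor = 1 + 28.5/10 = 3.85
Slope factor = 1 + 23.0/20 = 2.15
ROS = 1.82 * 3.85 * 2.15 = 15.07 m/min

15.07


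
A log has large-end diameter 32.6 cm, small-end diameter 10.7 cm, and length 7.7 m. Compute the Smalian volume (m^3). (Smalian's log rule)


Smalian: V = (A1 + A2)/2 * L,  A = pi*(D/200)^2
A1 = pi*(32.6/200)^2 = 0.083469 m^2
A2 = pi*(10.7/200)^2 = 0.008992 m^2
V = (0.083469+0.008992)/2*7.7 = 0.356 m^3

0.356


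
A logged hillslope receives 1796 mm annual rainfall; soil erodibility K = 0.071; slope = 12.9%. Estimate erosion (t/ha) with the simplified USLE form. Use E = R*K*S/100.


Formula: E = R * K * S / 100  (simplified USLE)
R * K = 1796 * 0.071 = 127.516
E = 127.516 * 12.9 / 100 = 16.45 t/ha

16.45


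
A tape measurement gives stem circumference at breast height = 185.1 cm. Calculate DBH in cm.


Formula: DBH = C / pi
DBH = 185.1 / pi
pi = 3.14159...
DBH = 58.9 cm

58.9


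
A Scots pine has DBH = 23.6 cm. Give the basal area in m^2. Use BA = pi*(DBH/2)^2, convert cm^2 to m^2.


Formula: BA = pi * (DBH/2)^2 / 10000  (cm^2 to m^2)
Radius = DBH/2 = 23.6/2 = 11.8 cm
BA = pi * 11.8^2 / 10000
   = 437.4354 cm^2 / 10000
   = 0.0437 m^2

0.0437


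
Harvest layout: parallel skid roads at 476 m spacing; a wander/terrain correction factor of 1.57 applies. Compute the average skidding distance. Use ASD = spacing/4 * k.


Formula: ASD = (spacing / 4) * correction
Uncorrected distance = spacing / 4 = 476 / 4 = 119 m
ASD = 119 * 1.57 = 187 m

187


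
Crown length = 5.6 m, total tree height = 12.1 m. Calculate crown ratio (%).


Formula: Crown Ratio = (Crown Length / Total Height) * 100
CR = (5.6 m / 12.1 m) * 100
CR = 0.4628 * 100 = 46.3%

46.3


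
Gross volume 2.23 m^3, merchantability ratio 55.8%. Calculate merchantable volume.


Formula: MV = V_total * (merchantable_pct / 100)
Merchantable fraction = 55.8% / 100 = 0.558
MV = 2.23 m^3 * 0.558 = 1.244 m^3

1.244


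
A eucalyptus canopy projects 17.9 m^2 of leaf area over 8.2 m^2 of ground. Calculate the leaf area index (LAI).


Formula: LAI = total leaf area / ground area  (dimensionless)
LAI = 17.9 m^2 / 8.2 m^2
LAI = 2.18

2.18


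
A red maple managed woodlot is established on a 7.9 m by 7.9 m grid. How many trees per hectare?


Formula: TPH = 10000 m^2/ha / (spacing_x * spacing_y)
Area per tree = 7.9 m * 7.9 m = 62.41 m^2
TPH = 10000 / 62.41 = 160 trees/ha

160


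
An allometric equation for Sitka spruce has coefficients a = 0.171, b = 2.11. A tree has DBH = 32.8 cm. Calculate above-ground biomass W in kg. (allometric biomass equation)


Formula: W = a * DBH^b  (allometric power law)
DBH^b = 32.8^2.11 = 1579.4061
W = 0.171 * 1579.4061 = 270.1 kg

270.1


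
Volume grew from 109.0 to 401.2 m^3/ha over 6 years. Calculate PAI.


Formula: PAI = (V_T2 - V_T1) / (T2 - T1)
Volume increment = 401.2 - 109.0 = 292.2 m^3/ha
PAI = 292.2 / 6 = 48.7 m^3/ha/year

48.7


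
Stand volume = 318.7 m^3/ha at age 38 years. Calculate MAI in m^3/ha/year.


Formula: MAI = Total Volume / Stand Age
MAI = 318.7 m^3/ha / 38 years
MAI = 8.39 m^3/ha/year

8.39


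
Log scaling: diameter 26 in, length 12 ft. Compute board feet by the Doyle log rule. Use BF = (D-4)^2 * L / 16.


Doyle: BF = (D - 4)^2 * L / 16
Adjusted diameter = 26 - 4 = 22 in
(D-4)^2 = 22^2 = 484
BF = 484 * 12 / 16 = 363 BF

363


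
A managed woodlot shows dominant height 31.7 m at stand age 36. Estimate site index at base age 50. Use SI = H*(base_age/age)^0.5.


Formula: SI = H_dom * (base_age / age)^0.5
Age ratio = 50 / 36 = 1.38889
sqrt(age_ratio) = 1.17851
SI = 31.7 * 1.17851 = 37.4 m

37.4


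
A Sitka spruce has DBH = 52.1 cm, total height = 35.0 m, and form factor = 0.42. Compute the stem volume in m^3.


Formula: V = pi * (DBH/200)^2 * H * ff
Radius = DBH/200 = 52.1/200 = 0.2605 m
Radius^2 = 0.2605^2 = 0.06786025 m^2
V = pi * 0.06786025 * 35.0 * 0.42
V = 3.134 m^3

3.134


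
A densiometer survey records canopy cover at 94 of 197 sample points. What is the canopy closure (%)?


Formula: Canopy closure = covered points / total points * 100
Closure = 94 / 197 * 100
Closure = 0.4772 * 100 = 47.7%

47.7


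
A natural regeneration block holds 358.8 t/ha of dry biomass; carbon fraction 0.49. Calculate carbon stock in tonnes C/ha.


Formula: Carbon Stock = Biomass * Carbon Fraction
C = 358.8 t/ha * 0.49
C = 175.8 t C/ha

175.8


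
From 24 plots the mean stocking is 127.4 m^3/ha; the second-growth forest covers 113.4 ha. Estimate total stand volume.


Formula: Total Volume = Mean Volume per ha * Total Area
Total Volume = 127.4 m^3/ha * 113.4 ha
Total Volume = 14447 m^3

14447


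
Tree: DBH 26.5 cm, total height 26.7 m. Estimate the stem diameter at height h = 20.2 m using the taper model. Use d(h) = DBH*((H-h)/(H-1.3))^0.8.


Taper: d(h) = DBH * ((H - h) / (H - 1.3))^0.8
Numerator = H - h = 26.7 - 20.2 = 6.5 m
Denominator = H - 1.3 = 26.7 - 1.3 = 25.4 m
Ratio = 6.5 / 25.4 = 0.25591
d = 26.5 * 0.25591^0.8 = 8.9 cm

8.9


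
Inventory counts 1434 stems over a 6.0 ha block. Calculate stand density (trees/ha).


Formula: Stand Density = N_trees / Area_ha
Density = 1434 trees / 6.0 ha
Density = 239 trees/ha

239


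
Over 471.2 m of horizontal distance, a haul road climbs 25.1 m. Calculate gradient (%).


Formula: Gradient = rise / run * 100
Gradient = 25.1 / 471.2 * 100 = 5.3%

5.3


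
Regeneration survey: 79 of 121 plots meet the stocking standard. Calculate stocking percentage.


Formula: Stocking % = stocked plots / total plots * 100
Stocking = 79 / 121 * 100
Stocking = 0.6529 * 100 = 65.3%

65.3


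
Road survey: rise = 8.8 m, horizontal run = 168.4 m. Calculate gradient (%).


Formula: Gradient = rise / run * 100
Gradient = 8.8 / 168.4 * 100 = 5.2%

5.2


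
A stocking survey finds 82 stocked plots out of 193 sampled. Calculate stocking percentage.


Formula: Stocking % = stocked plots / total plots * 100
Stocking = 82 / 193 * 100
Stocking = 0.4249 * 100 = 42.5%

42.5


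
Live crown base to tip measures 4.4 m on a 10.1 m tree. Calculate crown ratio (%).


Formula: Crown Ratio = (Crown Length / Total Height) * 100
CR = (4.4 m / 10.1 m) * 100
CR = 0.4356 * 100 = 43.6%

43.6


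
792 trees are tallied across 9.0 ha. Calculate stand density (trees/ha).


Formula: Stand Density = N_trees / Area_ha
Density = 792 trees / 9.0 ha
Density = 88 trees/ha

88


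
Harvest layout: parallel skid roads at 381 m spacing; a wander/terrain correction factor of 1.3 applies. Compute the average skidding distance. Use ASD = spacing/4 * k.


Formula: ASD = (spacing / 4) * correction
Uncorrected distance = spacing / 4 = 381 / 4 = 95.25 m
ASD = 95.25 * 1.3 = 124 m

124


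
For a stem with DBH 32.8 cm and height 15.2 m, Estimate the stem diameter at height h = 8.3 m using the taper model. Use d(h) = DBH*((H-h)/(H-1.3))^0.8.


Taper: d(h) = DBH * ((H - h) / (H - 1.3))^0.8
Numerator = H - h = 15.2 - 8.3 = 6.9 m
Denominator = H - 1.3 = 15.2 - 1.3 = 13.9 m
Ratio = 6.9 / 13.9 = 0.4964
d = 32.8 * 0.4964^0.8 = 18.7 cm

18.7


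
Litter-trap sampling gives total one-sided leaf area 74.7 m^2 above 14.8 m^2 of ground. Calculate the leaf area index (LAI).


Formula: LAI = total leaf area / ground area  (dimensionless)
LAI = 74.7 m^2 / 14.8 m^2
LAI = 5.05

5.05


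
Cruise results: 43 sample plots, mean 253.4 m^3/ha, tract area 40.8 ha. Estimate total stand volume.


Formula: Total Volume = Mean Volume per ha * Total Area
Total Volume = 253.4 m^3/ha * 40.8 ha
Total Volume = 10339 m^3

10339


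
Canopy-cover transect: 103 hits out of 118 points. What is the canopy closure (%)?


Formula: Canopy closure = covered points / total points * 100
Closure = 103 / 118 * 100
Closure = 0.8729 * 100 = 87.3%

87.3


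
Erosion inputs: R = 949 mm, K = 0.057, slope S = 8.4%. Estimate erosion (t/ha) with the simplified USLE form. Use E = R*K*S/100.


Formula: E = R * K * S / 100  (simplified USLE)
R * K = 949 * 0.057 = 54.093
E = 54.093 * 8.4 / 100 = 4.54 t/ha

4.54


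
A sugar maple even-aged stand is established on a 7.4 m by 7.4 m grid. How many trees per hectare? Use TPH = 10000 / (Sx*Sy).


Formula: TPH = 10000 m^2/ha / (spacing_x * spacing_y)
Area per tree = 7.4 m * 7.4 m = 54.76 m^2
TPH = 10000 / 54.76 = 183 trees/ha

183


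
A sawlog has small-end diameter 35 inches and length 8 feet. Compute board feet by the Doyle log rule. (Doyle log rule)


Doyle: BF = (D - 4)^2 * L / 16
Adjusted diameter = 35 - 4 = 31 in
(D-4)^2 = 31^2 = 961
BF = 961 * 8 / 16 = 481 BF

481


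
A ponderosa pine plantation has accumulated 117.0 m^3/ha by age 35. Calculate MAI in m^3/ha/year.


Formula: MAI = Total Volume / Stand Age
MAI = 117.0 m^3/ha / 35 years
MAI = 3.34 m^3/ha/year

3.34


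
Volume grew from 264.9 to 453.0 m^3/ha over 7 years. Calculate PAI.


Formula: PAI = (V_T2 - V_T1) / (T2 - T1)
Volume increment = 453.0 - 264.9 = 188.1 m^3/ha
PAI = 188.1 / 7 = 26.87 m^3/ha/year

26.87


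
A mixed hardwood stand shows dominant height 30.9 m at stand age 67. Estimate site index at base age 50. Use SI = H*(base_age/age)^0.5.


Formula: SI = H_dom * (base_age / age)^0.5
Age ratio = 50 / 67 = 0.74627
sqrt(age_ratio) = 0.86387
SI = 30.9 * 0.86387 = 26.7 m

26.7


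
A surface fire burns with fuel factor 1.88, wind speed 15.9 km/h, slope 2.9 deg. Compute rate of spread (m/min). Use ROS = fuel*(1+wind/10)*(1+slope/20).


Formula: ROS = fuel * (1 + wind/10) * (1 + slope/20)
Wind factor = 1 + 15.9/10 = 2.59
Slope factor = 1 + 2.9/20 = 1.145
ROS = 1.88 * 2.59 * 1.145 = 5.58 m/min

5.58


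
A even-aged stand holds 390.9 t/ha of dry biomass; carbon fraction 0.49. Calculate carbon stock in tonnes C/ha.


Formula: Carbon Stock = Biomass * Carbon Fraction
C = 390.9 t/ha * 0.49
C = 191.5 t C/ha

191.5


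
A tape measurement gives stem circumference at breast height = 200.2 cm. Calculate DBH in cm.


Formula: DBH = C / pi
DBH = 200.2 / pi
pi = 3.14159...
DBH = 63.7 cm

63.7


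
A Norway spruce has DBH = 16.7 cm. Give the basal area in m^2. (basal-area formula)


Formula: BA = pi * (DBH/2)^2 / 10000  (cm^2 to m^2)
Radius = DBH/2 = 16.7/2 = 8.35 cm
BA = pi * 8.35^2 / 10000
   = 219.0397 cm^2 / 10000
   = 0.0219 m^2

0.0219


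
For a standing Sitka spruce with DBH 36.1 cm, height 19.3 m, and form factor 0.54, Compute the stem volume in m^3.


Formula: V = pi * (DBH/200)^2 * H * ff
Radius = DBH/200 = 36.1/200 = 0.1805 m
Radius^2 = 0.1805^2 = 0.03258025 m^2
V = pi * 0.03258025 * 19.3 * 0.54
V = 1.067 m^3

1.067


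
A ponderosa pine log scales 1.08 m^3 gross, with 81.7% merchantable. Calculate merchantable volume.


Formula: MV = V_total * (merchantable_pct / 100)
Merchantable fraction = 81.7% / 100 = 0.817
MV = 1.08 m^3 * 0.817 = 0.882 m^3

0.882


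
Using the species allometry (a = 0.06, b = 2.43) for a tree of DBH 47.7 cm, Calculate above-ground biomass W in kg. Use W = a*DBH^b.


Formula: W = a * DBH^b  (allometric power law)
DBH^b = 47.7^2.43 = 11989.461
W = 0.06 * 11989.461 = 719.4 kg

719.4


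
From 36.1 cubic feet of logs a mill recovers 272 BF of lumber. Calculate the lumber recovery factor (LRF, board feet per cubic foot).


Formula: LRF = Lumber Output (BF) / Log Input (ft^3)
LRF = 272 BF / 36.1 ft^3
LRF = 7.53 BF/ft^3

7.53


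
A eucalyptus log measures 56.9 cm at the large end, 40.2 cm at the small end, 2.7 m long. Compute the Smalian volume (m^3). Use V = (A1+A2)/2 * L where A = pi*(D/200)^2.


Smalian: V = (A1 + A2)/2 * L,  A = pi*(D/200)^2
A1 = pi*(56.9/200)^2 = 0.254281 m^2
A2 = pi*(40.2/200)^2 = 0.126923 m^2
V = (0.254281+0.126923)/2*2.7 = 0.5146 m^3

0.5146


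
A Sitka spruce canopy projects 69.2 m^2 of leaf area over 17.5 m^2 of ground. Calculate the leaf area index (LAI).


Formula: LAI = total leaf area / ground area  (dimensionless)
LAI = 69.2 m^2 / 17.5 m^2
LAI = 3.95

3.95


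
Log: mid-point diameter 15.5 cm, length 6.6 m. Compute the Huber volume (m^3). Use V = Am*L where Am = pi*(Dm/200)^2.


Huber: V = Am * L,  Am = pi*(Dm/200)^2
Am = pi*(15.5/200)^2 = 0.018869 m^2
V = 0.018869*6.6 = 0.1245 m^3

0.1245


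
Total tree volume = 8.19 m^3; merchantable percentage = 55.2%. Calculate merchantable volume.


Formula: MV = V_total * (merchantable_pct / 100)
Merchantable fraction = 55.2% / 100 = 0.552
MV = 8.19 m^3 * 0.552 = 4.521 m^3

4.521


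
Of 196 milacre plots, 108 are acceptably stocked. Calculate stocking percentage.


Formula: Stocking % = stocked plots / total plots * 100
Stocking = 108 / 196 * 100
Stocking = 0.551 * 100 = 55.1%

55.1


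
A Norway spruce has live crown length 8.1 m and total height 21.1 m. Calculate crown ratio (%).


Formula: Crown Ratio = (Crown Length / Total Height) * 100
CR = (8.1 m / 21.1 m) * 100
CR = 0.3839 * 100 = 38.4%

38.4


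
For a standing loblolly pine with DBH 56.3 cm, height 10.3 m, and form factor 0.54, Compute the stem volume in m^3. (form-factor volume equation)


Formula: V = pi * (DBH/200)^2 * H * ff
Radius = DBH/200 = 56.3/200 = 0.2815 m
Radius^2 = 0.2815^2 = 0.07924225 m^2
V = pi * 0.07924225 * 10.3 * 0.54
V = 1.385 m^3

1.385


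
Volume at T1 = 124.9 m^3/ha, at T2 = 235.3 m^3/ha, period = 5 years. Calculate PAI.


Formula: PAI = (V_T2 - V_T1) / (T2 - T1)
Volume increment = 235.3 - 124.9 = 110.4 m^3/ha
PAI = 110.4 / 5 = 22.08 m^3/ha/year

22.08


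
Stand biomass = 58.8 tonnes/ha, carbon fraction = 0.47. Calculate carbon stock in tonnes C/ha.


Formula: Carbon Stock = Biomass * Carbon Fraction
C = 58.8 t/ha * 0.47
C = 27.6 t C/ha

27.6


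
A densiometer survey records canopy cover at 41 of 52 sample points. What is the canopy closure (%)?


Formula: Canopy closure = covered points / total points * 100
Closure = 41 / 52 * 100
Closure = 0.7885 * 100 = 78.8%

78.8


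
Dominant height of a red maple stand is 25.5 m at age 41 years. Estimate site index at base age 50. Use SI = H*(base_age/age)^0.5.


Formula: SI = H_dom * (base_age / age)^0.5
Age ratio = 50 / 41 = 1.21951
sqrt(age_ratio) = 1.10432
SI = 25.5 * 1.10432 = 28.2 m

28.2


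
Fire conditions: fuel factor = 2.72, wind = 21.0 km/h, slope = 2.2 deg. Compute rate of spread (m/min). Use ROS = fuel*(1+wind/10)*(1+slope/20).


Formula: ROS = fuel * (1 + wind/10) * (1 + slope/20)
Wind factor = 1 + 21.0/10 = 3.1
Slope factor = 1 + 2.2/20 = 1.11
ROS = 2.72 * 3.1 * 1.11 = 9.36 m/min

9.36


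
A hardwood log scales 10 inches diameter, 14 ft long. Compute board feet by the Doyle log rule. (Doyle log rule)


Doyle: BF = (D - 4)^2 * L / 16
Adjusted diameter = 10 - 4 = 6 in
(D-4)^2 = 6^2 = 36
BF = 36 * 14 / 16 = 32 BF

32


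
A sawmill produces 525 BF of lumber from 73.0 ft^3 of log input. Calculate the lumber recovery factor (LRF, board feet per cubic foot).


Formula: LRF = Lumber Output (BF) / Log Input (ft^3)
LRF = 525 BF / 73.0 ft^3
LRF = 7.19 BF/ft^3

7.19


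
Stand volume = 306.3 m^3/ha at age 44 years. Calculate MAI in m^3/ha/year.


Formula: MAI = Total Volume / Stand Age
MAI = 306.3 m^3/ha / 44 years
MAI = 6.96 m^3/ha/year

6.96


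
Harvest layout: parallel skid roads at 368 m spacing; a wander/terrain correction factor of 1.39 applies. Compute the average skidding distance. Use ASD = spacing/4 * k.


Formula: ASD = (spacing / 4) * correction
Uncorrected distance = spacing / 4 = 368 / 4 = 92 m
ASD = 92 * 1.39 = 128 m

128


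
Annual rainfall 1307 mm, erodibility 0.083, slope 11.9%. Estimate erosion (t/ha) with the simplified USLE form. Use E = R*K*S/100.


Formula: E = R * K * S / 100  (simplified USLE)
R * K = 1307 * 0.083 = 108.481
E = 108.481 * 11.9 / 100 = 12.91 t/ha

12.91


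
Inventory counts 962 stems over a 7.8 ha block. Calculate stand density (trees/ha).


Formula: Stand Density = N_trees / Area_ha
Density = 962 trees / 7.8 ha
Density = 123 trees/ha

123


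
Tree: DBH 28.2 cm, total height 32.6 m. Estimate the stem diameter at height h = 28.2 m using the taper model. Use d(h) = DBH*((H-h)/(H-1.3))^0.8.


Taper: d(h) = DBH * ((H - h) / (H - 1.3))^0.8
Numerator = H - h = 32.6 - 28.2 = 4.4 m
Denominator = H - 1.3 = 32.6 - 1.3 = 31.3 m
Ratio = 4.4 / 31.3 = 0.14058
d = 28.2 * 0.14058^0.8 = 5.9 cm

5.9


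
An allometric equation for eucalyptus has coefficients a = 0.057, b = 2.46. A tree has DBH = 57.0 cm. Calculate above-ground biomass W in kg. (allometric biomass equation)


Formula: W = a * DBH^b  (allometric power law)
DBH^b = 57.0^2.46 = 20866.6218
W = 0.057 * 20866.6218 = 1189.4 kg

1189.4


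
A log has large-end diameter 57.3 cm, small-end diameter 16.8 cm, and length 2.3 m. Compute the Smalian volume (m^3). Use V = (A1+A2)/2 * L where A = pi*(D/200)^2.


Smalian: V = (A1 + A2)/2 * L,  A = pi*(D/200)^2
A1 = pi*(57.3/200)^2 = 0.257869 m^2
A2 = pi*(16.8/200)^2 = 0.022167 m^2
V = (0.257869+0.022167)/2*2.3 = 0.322 m^3

0.322


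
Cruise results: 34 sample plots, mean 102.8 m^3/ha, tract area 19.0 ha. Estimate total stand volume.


Formula: Total Volume = Mean Volume per ha * Total Area
Total Volume = 102.8 m^3/ha * 19.0 ha
Total Volume = 1953 m^3

1953


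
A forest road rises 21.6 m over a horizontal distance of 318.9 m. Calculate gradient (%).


Formula: Gradient = rise / run * 100
Gradient = 21.6 / 318.9 * 100 = 6.8%

6.8


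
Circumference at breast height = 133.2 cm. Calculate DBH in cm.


Formula: DBH = C / pi
DBH = 133.2 / pi
pi = 3.14159...
DBH = 42.4 cm

42.4


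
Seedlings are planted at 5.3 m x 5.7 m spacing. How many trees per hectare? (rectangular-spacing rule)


Formula: TPH = 10000 m^2/ha / (spacing_x * spacing_y)
Area per tree = 5.3 m * 5.7 m = 30.21 m^2
TPH = 10000 / 30.21 = 331 trees/ha

331


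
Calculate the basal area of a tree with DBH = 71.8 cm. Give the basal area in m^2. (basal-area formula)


Formula: BA = pi * (DBH/2)^2 / 10000  (cm^2 to m^2)
Radius = DBH/2 = 71.8/2 = 35.9 cm
BA = pi * 35.9^2 / 10000
   = 4048.916 cm^2 / 10000
   = 0.4049 m^2

0.4049


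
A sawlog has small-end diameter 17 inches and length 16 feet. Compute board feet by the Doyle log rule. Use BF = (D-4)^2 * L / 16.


Doyle: BF = (D - 4)^2 * L / 16
Adjusted diameter = 17 - 4 = 13 in
(D-4)^2 = 13^2 = 169
BF = 169 * 16 / 16 = 169 BF

169


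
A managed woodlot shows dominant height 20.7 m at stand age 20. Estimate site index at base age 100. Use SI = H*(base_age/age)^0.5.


Formula: SI = H_dom * (base_age / age)^0.5
Age ratio = 100 / 20 = 5.0
sqrt(age_ratio) = 2.23607
SI = 20.7 * 2.23607 = 46.3 m

46.3


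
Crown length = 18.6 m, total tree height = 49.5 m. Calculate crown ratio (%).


Formula: Crown Ratio = (Crown Length / Total Height) * 100
CR = (18.6 m / 49.5 m) * 100
CR = 0.3758 * 100 = 37.6%

37.6


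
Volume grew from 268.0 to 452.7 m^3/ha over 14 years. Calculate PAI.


Formula: PAI = (V_T2 - V_T1) / (T2 - T1)
Volume increment = 452.7 - 268.0 = 184.7 m^3/ha
PAI = 184.7 / 14 = 13.19 m^3/ha/year

13.19


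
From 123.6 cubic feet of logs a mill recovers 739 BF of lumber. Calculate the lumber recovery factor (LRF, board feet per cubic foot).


Formula: LRF = Lumber Output (BF) / Log Input (ft^3)
LRF = 739 BF / 123.6 ft^3
LRF = 5.98 BF/ft^3

5.98


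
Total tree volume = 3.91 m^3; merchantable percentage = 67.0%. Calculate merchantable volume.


Formula: MV = V_total * (merchantable_pct / 100)
Merchantable fraction = 67.0% / 100 = 0.67
MV = 3.91 m^3 * 0.67 = 2.62 m^3

2.62


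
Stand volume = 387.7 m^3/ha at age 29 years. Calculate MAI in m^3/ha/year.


Formula: MAI = Total Volume / Stand Age
MAI = 387.7 m^3/ha / 29 years
MAI = 13.37 m^3/ha/year

13.37


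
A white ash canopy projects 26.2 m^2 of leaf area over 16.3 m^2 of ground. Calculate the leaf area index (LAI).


Formula: LAI = total leaf area / ground area  (dimensionless)
LAI = 26.2 m^2 / 16.3 m^2
LAI = 1.61

1.61


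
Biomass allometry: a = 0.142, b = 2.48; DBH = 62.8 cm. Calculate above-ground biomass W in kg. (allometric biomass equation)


Formula: W = a * DBH^b  (allometric power law)
DBH^b = 62.8^2.48 = 28770.0036
W = 0.142 * 28770.0036 = 4085.3 kg

4085.3


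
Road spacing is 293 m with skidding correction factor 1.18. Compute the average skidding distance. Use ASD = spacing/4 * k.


Formula: ASD = (spacing / 4) * correction
Uncorrected distance = spacing / 4 = 293 / 4 = 73.25 m
ASD = 73.25 * 1.18 = 86 m

86


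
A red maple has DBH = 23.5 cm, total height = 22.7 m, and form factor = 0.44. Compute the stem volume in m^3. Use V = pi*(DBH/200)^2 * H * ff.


Formula: V = pi * (DBH/200)^2 * H * ff
Radius = DBH/200 = 23.5/200 = 0.1175 m
Radius^2 = 0.1175^2 = 0.01380625 m^2
V = pi * 0.01380625 * 22.7 * 0.44
V = 0.433 m^3

0.433


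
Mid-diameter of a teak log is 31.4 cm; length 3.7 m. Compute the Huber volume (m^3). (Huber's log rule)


Huber: V = Am * L,  Am = pi*(Dm/200)^2
Am = pi*(31.4/200)^2 = 0.077437 m^2
V = 0.077437*3.7 = 0.2865 m^3

0.2865


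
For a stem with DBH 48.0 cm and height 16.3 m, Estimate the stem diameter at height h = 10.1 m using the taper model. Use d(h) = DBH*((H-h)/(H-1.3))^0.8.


Taper: d(h) = DBH * ((H - h) / (H - 1.3))^0.8
Numerator = H - h = 16.3 - 10.1 = 6.2 m
Denominator = H - 1.3 = 16.3 - 1.3 = 15.0 m
Ratio = 6.2 / 15.0 = 0.41333
d = 48.0 * 0.41333^0.8 = 23.7 cm

23.7


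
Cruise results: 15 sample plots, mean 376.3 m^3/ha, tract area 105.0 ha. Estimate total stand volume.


Formula: Total Volume = Mean Volume per ha * Total Area
Total Volume = 376.3 m^3/ha * 105.0 ha
Total Volume = 39512 m^3

39512


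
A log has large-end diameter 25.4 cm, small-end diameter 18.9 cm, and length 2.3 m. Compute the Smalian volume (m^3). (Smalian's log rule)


Smalian: V = (A1 + A2)/2 * L,  A = pi*(D/200)^2
A1 = pi*(25.4/200)^2 = 0.050671 m^2
A2 = pi*(18.9/200)^2 = 0.028055 m^2
V = (0.050671+0.028055)/2*2.3 = 0.0905 m^3

0.0905


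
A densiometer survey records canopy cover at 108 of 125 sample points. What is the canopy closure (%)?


Formula: Canopy closure = covered points / total points * 100
Closure = 108 / 125 * 100
Closure = 0.864 * 100 = 86.4%

86.4


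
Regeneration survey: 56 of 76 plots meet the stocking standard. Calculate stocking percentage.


Formula: Stocking % = stocked plots / total plots * 100
Stocking = 56 / 76 * 100
Stocking = 0.7368 * 100 = 73.7%

73.7


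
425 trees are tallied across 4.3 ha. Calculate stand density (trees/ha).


Formula: Stand Density = N_trees / Area_ha
Density = 425 trees / 4.3 ha
Density = 99 trees/ha

99


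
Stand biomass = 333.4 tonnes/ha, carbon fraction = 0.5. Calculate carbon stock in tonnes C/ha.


Formula: Carbon Stock = Biomass * Carbon Fraction
C = 333.4 t/ha * 0.5
C = 166.7 t C/ha

166.7


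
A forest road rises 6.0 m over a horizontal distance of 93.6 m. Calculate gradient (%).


Formula: Gradient = rise / run * 100
Gradient = 6.0 / 93.6 * 100 = 6.4%

6.4


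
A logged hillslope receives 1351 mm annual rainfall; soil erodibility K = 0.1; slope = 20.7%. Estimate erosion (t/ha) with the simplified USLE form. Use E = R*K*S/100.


Formula: E = R * K * S / 100  (simplified USLE)
R * K = 1351 * 0.1 = 135.1
E = 135.1 * 20.7 / 100 = 27.97 t/ha

27.97


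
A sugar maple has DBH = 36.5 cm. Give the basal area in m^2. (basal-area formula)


Formula: BA = pi * (DBH/2)^2 / 10000  (cm^2 to m^2)
Radius = DBH/2 = 36.5/2 = 18.25 cm
BA = pi * 18.25^2 / 10000
   = 1046.3467 cm^2 / 10000
   = 0.1046 m^2

0.1046


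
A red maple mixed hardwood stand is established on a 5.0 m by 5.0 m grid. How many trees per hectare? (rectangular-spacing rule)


Formula: TPH = 10000 m^2/ha / (spacing_x * spacing_y)
Area per tree = 5.0 m * 5.0 m = 25.0 m^2
TPH = 10000 / 25.0 = 400 trees/ha

400


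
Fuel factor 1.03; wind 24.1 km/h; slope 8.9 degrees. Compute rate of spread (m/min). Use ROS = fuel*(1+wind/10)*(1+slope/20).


Formula: ROS = fuel * (1 + wind/10) * (1 + slope/20)
Wind factor = 1 + 24.1/10 = 3.41
Slope factor = 1 + 8.9/20 = 1.445
ROS = 1.03 * 3.41 * 1.445 = 5.08 m/min

5.08


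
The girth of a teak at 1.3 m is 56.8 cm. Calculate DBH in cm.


Formula: DBH = C / pi
DBH = 56.8 / pi
pi = 3.14159...
DBH = 18.1 cm

18.1


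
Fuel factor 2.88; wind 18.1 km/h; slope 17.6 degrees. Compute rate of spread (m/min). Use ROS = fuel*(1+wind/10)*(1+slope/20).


Formula: ROS = fuel * (1 + wind/10) * (1 + slope/20)
Wind factor = 1 + 18.1/10 = 2.81
Slope factor = 1 + 17.6/20 = 1.88
ROS = 2.88 * 2.81 * 1.88 = 15.21 m/min

15.21


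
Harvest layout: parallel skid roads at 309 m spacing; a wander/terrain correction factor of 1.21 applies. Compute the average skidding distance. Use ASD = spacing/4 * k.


Formula: ASD = (spacing / 4) * correction
Uncorrected distance = spacing / 4 = 309 / 4 = 77.25 m
ASD = 77.25 * 1.21 = 93 m

93


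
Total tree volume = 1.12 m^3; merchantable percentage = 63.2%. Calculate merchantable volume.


Formula: MV = V_total * (merchantable_pct / 100)
Merchantable fraction = 63.2% / 100 = 0.632
MV = 1.12 m^3 * 0.632 = 0.708 m^3

0.708


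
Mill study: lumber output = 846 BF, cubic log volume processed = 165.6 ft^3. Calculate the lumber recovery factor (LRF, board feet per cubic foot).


Formula: LRF = Lumber Output (BF) / Log Input (ft^3)
LRF = 846 BF / 165.6 ft^3
LRF = 5.11 BF/ft^3

5.11


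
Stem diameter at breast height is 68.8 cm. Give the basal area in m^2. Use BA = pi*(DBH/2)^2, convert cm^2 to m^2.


Formula: BA = pi * (DBH/2)^2 / 10000  (cm^2 to m^2)
Radius = DBH/2 = 68.8/2 = 34.4 cm
BA = pi * 34.4^2 / 10000
   = 3717.6351 cm^2 / 10000
   = 0.3718 m^2

0.3718


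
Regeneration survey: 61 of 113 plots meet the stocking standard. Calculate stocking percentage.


Formula: Stocking % = stocked plots / total plots * 100
Stocking = 61 / 113 * 100
Stocking = 0.5398 * 100 = 54.0%

54.0


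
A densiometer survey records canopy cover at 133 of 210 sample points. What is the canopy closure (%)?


Formula: Canopy closure = covered points / total points * 100
Closure = 133 / 210 * 100
Closure = 0.6333 * 100 = 63.3%

63.3


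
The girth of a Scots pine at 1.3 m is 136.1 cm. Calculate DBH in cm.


Formula: DBH = C / pi
DBH = 136.1 / pi
pi = 3.14159...
DBH = 43.3 cm

43.3


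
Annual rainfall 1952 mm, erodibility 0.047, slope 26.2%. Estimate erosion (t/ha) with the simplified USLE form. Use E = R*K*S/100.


Formula: E = R * K * S / 100  (simplified USLE)
R * K = 1952 * 0.047 = 91.744
E = 91.744 * 26.2 / 100 = 24.04 t/ha

24.04


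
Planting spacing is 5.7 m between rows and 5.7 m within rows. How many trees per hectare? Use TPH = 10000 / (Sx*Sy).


Formula: TPH = 10000 m^2/ha / (spacing_x * spacing_y)
Area per tree = 5.7 m * 5.7 m = 32.49 m^2
TPH = 10000 / 32.49 = 308 trees/ha

308


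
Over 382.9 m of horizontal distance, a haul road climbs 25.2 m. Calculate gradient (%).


Formula: Gradient = rise / run * 100
Gradient = 25.2 / 382.9 * 100 = 6.6%

6.6


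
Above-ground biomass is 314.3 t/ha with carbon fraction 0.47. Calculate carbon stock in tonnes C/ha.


Formula: Carbon Stock = Biomass * Carbon Fraction
C = 314.3 t/ha * 0.47
C = 147.7 t C/ha

147.7


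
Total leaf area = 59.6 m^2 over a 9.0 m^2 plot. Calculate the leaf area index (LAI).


Formula: LAI = total leaf area / ground area  (dimensionless)
LAI = 59.6 m^2 / 9.0 m^2
LAI = 6.62

6.62


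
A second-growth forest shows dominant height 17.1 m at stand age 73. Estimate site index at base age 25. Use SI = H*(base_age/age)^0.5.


Formula: SI = H_dom * (base_age / age)^0.5
Age ratio = 25 / 73 = 0.34247
sqrt(age_ratio) = 0.58521
SI = 17.1 * 0.58521 = 10.0 m

10.0


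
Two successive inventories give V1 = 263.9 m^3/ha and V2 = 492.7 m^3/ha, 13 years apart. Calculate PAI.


Formula: PAI = (V_T2 - V_T1) / (T2 - T1)
Volume increment = 492.7 - 263.9 = 228.8 m^3/ha
PAI = 228.8 / 13 = 17.6 m^3/ha/year

17.6


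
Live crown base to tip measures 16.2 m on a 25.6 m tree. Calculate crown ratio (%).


Formula: Crown Ratio = (Crown Length / Total Height) * 100
CR = (16.2 m / 25.6 m) * 100
CR = 0.6328 * 100 = 63.3%

63.3


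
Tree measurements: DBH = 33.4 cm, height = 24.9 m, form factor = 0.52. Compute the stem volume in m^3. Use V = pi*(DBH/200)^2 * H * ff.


Formula: V = pi * (DBH/200)^2 * H * ff
Radius = DBH/200 = 33.4/200 = 0.167 m
Radius^2 = 0.167^2 = 0.027889 m^2
V = pi * 0.027889 * 24.9 * 0.52
V = 1.134 m^3

1.134


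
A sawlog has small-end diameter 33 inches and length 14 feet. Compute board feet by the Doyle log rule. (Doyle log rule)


Doyle: BF = (D - 4)^2 * L / 16
Adjusted diameter = 33 - 4 = 29 in
(D-4)^2 = 29^2 = 841
BF = 841 * 14 / 16 = 736 BF

736


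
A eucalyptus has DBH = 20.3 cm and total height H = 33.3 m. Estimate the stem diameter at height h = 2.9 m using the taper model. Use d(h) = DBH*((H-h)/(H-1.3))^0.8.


Taper: d(h) = DBH * ((H - h) / (H - 1.3))^0.8
Numerator = H - h = 33.3 - 2.9 = 30.4 m
Denominator = H - 1.3 = 33.3 - 1.3 = 32.0 m
Ratio = 30.4 / 32.0 = 0.95
d = 20.3 * 0.95^0.8 = 19.5 cm

19.5


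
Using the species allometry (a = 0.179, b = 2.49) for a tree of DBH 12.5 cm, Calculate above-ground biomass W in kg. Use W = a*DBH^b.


Formula: W = a * DBH^b  (allometric power law)
DBH^b = 12.5^2.49 = 538.6491
W = 0.179 * 538.6491 = 96.4 kg

96.4


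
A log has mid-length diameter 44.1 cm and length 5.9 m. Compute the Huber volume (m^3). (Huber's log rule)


Huber: V = Am * L,  Am = pi*(Dm/200)^2
Am = pi*(44.1/200)^2 = 0.152745 m^2
V = 0.152745*5.9 = 0.9012 m^3

0.9012


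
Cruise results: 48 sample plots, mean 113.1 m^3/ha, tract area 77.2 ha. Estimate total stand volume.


Formula: Total Volume = Mean Volume per ha * Total Area
Total Volume = 113.1 m^3/ha * 77.2 ha
Total Volume = 8731 m^3

8731


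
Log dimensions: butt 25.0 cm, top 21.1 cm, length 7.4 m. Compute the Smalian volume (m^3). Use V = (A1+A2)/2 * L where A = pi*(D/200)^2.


Smalian: V = (A1 + A2)/2 * L,  A = pi*(D/200)^2
A1 = pi*(25.0/200)^2 = 0.049087 m^2
A2 = pi*(21.1/200)^2 = 0.034967 m^2
V = (0.049087+0.034967)/2*7.4 = 0.311 m^3

0.311


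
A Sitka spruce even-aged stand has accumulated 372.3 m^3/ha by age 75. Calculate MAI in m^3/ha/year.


Formula: MAI = Total Volume / Stand Age
MAI = 372.3 m^3/ha / 75 years
MAI = 4.96 m^3/ha/year

4.96


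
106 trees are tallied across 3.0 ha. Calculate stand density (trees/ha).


Formula: Stand Density = N_trees / Area_ha
Density = 106 trees / 3.0 ha
Density = 35 trees/ha

35


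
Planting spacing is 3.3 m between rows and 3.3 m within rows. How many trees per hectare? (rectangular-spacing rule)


Formula: TPH = 10000 m^2/ha / (spacing_x * spacing_y)
Area per tree = 3.3 m * 3.3 m = 10.89 m^2
TPH = 10000 / 10.89 = 918 trees/ha

918


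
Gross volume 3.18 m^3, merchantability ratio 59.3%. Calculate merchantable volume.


Formula: MV = V_total * (merchantable_pct / 100)
Merchantable fraction = 59.3% / 100 = 0.593
MV = 3.18 m^3 * 0.593 = 1.886 m^3

1.886


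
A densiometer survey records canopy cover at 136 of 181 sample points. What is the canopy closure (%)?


Formula: Canopy closure = covered points / total points * 100
Closure = 136 / 181 * 100
Closure = 0.7514 * 100 = 75.1%

75.1


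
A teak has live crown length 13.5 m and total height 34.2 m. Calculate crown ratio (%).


Formula: Crown Ratio = (Crown Length / Total Height) * 100
CR = (13.5 m / 34.2 m) * 100
CR = 0.3947 * 100 = 39.5%

39.5


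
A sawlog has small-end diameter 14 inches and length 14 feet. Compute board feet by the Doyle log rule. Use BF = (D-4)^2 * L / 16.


Doyle: BF = (D - 4)^2 * L / 16
Adjusted diameter = 14 - 4 = 10 in
(D-4)^2 = 10^2 = 100
BF = 100 * 14 / 16 = 88 BF

88


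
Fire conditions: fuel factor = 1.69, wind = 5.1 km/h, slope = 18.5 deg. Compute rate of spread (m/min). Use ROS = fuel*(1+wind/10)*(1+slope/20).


Formula: ROS = fuel * (1 + wind/10) * (1 + slope/20)
Wind factor = 1 + 5.1/10 = 1.51
Slope factor = 1 + 18.5/20 = 1.925
ROS = 1.69 * 1.51 * 1.925 = 4.91 m/min

4.91
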